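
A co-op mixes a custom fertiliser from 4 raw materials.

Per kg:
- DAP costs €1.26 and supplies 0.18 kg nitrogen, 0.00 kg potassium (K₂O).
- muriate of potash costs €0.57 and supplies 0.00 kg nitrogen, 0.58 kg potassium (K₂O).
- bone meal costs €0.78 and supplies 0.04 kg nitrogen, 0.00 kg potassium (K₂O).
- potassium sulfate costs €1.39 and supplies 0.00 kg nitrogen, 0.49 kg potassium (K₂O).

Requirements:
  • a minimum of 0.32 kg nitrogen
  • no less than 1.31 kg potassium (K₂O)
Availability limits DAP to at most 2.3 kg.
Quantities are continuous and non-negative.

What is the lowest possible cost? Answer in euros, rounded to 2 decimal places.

This is a linear program. Let x1 = kg of DAP, x2 = kg of muriate of potash, x3 = kg of bone meal, x4 = kg of potassium sulfate.
Minimise 1.26x1 + 0.57x2 + 0.78x3 + 1.39x4 s.t.:
  0.18x1 + 0.04x3 ≥ 0.32   (nitrogen)
  0.58x2 + 0.49x4 ≥ 1.31   (potassium (K₂O))
  x1 ≤ 2.3
  x1, x2, x3, x4 ≥ 0.
The cheapest feasible vertex uses only DAP, muriate of potash; bone meal, potassium sulfate are not used. The nitrogen and potassium (K₂O) requirements are met with equality.
So DAP = 1.778 kg, muriate of potash = 2.259 kg.
Total cost: 1.26·1.778 + 0.57·2.259 = 3.5279.

€3.53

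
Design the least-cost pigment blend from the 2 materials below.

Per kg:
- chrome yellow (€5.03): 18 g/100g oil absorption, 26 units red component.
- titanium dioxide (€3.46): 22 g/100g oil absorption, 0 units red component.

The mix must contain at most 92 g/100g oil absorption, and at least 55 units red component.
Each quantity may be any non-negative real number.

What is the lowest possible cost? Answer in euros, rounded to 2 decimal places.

Let x1 = kg of chrome yellow, x2 = kg of titanium dioxide.
Minimize 5.03x1 + 3.46x2 with:
  18x1 + 22x2 ≤ 92   (oil absorption)
  26x1 ≥ 55   (red component)
  x1, x2 ≥ 0.
The cheapest feasible vertex uses only chrome yellow; titanium dioxide is not used. The red component requirement is met with equality.
Solving gives x1 = 2.115.
Objective = 5.03·2.115 = 10.6385.

€10.64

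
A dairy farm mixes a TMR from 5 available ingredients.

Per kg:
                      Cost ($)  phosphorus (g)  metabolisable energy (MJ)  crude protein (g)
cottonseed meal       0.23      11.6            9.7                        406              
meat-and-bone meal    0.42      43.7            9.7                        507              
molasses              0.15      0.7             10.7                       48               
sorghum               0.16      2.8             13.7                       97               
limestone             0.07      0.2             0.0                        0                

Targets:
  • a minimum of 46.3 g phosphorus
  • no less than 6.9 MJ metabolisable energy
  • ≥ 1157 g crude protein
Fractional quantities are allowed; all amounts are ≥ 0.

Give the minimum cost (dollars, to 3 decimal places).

$0.716

Treat it as an LP. Let x1 = kg of cottonseed meal, x2 = kg of meat-and-bone meal, x3 = kg of molasses, x4 = kg of sorghum, x5 = kg of limestone.
min 0.23x1 + 0.42x2 + 0.15x3 + 0.16x4 + 0.07x5 s.t.:
  11.6x1 + 43.7x2 + 0.7x3 + 2.8x4 + 0.2x5 ≥ 46.3   (phosphorus)
  9.7x1 + 9.7x2 + 10.7x3 + 13.7x4 ≥ 6.9   (metabolisable energy)
  406x1 + 507x2 + 48x3 + 97x4 ≥ 1157   (crude protein)
  x1, x2, x3, x4, x5 ≥ 0.
The minimum-cost mix takes nothing from molasses, sorghum, limestone — only cottonseed meal, meat-and-bone meal. The phosphorus and crude protein requirements are met with equality.
That vertex is x1 = 2.284, x2 = 0.4533.
Hence cost = 0.23·2.284 + 0.42·0.4533 = $0.71571.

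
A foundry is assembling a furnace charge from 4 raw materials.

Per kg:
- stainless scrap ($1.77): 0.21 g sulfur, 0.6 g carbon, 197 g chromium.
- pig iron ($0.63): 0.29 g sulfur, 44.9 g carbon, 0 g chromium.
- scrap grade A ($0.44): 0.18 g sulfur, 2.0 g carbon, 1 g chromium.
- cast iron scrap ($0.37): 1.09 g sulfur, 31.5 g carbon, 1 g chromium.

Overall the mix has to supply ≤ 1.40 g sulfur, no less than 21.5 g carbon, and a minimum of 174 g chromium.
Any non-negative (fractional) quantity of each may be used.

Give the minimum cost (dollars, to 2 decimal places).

$1.80

Treat it as an LP. Let x1 = kg of stainless scrap, x2 = kg of pig iron, x3 = kg of scrap grade A, x4 = kg of cast iron scrap.
min 1.77x1 + 0.63x2 + 0.44x3 + 0.37x4 with:
  0.21x1 + 0.29x2 + 0.18x3 + 1.09x4 ≤ 1.4   (sulfur)
  0.6x1 + 44.9x2 + 2x3 + 31.5x4 ≥ 21.5   (carbon)
  197x1 + 1x3 + 1x4 ≥ 174   (chromium)
  x1, x2, x3, x4 ≥ 0.
The cheapest feasible vertex uses only stainless scrap, cast iron scrap; pig iron, scrap grade A are not used. There the carbon and chromium constraints are tight.
Optimal quantities: stainless scrap = 0.8799 kg, cast iron scrap = 0.6658 kg.
Cost = 1.77·0.8799 + 0.37·0.6658 = 1.8038.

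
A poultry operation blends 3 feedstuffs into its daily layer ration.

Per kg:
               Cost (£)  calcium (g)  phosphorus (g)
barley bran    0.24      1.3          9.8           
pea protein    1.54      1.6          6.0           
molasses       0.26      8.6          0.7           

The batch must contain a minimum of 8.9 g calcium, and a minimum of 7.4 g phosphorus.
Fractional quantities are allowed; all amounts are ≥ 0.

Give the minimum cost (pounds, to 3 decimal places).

Set it up as a linear program. Let x1 = kg of barley bran, x2 = kg of pea protein, x3 = kg of molasses.
Minimize 0.24x1 + 1.54x2 + 0.26x3 with:
  1.3x1 + 1.6x2 + 8.6x3 ≥ 8.9   (calcium)
  9.8x1 + 6x2 + 0.7x3 ≥ 7.4   (phosphorus)
  x1, x2, x3 ≥ 0.
At the optimum only barley bran, molasses are positive (pea protein = 0). There the calcium and phosphorus constraints are tight.
That vertex is x1 = 0.6886, x3 = 0.9308.
Hence cost = 0.24·0.6886 + 0.26·0.9308 = £0.40727.

£0.407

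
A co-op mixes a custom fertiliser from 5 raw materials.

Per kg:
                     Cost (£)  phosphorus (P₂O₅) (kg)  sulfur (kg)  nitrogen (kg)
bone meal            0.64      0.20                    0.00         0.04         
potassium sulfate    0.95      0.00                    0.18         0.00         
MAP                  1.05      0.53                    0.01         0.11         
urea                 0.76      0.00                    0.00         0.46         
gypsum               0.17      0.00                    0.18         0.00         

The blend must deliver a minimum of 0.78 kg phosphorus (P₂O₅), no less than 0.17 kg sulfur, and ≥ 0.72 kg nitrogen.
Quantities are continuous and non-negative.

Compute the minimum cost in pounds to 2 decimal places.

£2.61

Let x1 = kg of bone meal, x2 = kg of potassium sulfate, x3 = kg of MAP, x4 = kg of urea, x5 = kg of gypsum.
Minimize 0.64x1 + 0.95x2 + 1.05x3 + 0.76x4 + 0.17x5 with:
  0.2x1 + 0.53x3 ≥ 0.78   (phosphorus (P₂O₅))
  0.18x2 + 0.01x3 + 0.18x5 ≥ 0.17   (sulfur)
  0.04x1 + 0.11x3 + 0.46x4 ≥ 0.72   (nitrogen)
  x1, x2, x3, x4, x5 ≥ 0.
The optimal basis is {MAP, urea, gypsum}; bone meal, potassium sulfate drop out. Binding constraints: phosphorus (P₂O₅), sulfur, nitrogen.
Solving gives x3 = 1.472, x4 = 1.213, x5 = 0.8627.
Objective = 1.05·1.472 + 0.76·1.213 + 0.17·0.8627 = 2.6141.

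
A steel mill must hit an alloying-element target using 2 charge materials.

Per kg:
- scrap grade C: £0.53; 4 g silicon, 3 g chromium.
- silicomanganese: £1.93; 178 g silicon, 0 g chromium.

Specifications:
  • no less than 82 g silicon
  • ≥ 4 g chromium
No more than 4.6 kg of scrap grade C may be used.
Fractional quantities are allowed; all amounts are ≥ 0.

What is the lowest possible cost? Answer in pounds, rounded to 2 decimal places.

Set it up as a linear program. Let x1 = kg of scrap grade C, x2 = kg of silicomanganese.
Minimise 0.53x1 + 1.93x2 s.t.:
  4x1 + 178x2 ≥ 82   (silicon)
  3x1 ≥ 4   (chromium)
  x1 ≤ 4.6
  x1, x2 ≥ 0.
Both inputs are positive at the optimum. The silicon and chromium requirements are met with equality.
Solving gives x1 = 1.333, x2 = 0.4307.
Total cost: 0.53·1.333 + 1.93·0.4307 = 1.5377.

£1.54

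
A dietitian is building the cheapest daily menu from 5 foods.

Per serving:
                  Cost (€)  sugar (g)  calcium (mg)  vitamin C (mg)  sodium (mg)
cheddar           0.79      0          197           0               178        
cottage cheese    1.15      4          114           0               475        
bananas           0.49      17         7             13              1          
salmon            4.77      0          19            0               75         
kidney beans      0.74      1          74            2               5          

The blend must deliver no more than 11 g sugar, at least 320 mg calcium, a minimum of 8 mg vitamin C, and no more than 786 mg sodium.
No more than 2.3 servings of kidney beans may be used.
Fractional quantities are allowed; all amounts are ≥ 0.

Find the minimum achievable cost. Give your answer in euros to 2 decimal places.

This is a linear program. Let x1 = servings of cheddar, x2 = servings of cottage cheese, x3 = servings of bananas, x4 = servings of salmon, x5 = servings of kidney beans.
min 0.79x1 + 1.15x2 + 0.49x3 + 4.77x4 + 0.74x5 with:
  4x2 + 17x3 + 1x5 ≤ 11   (sugar)
  197x1 + 114x2 + 7x3 + 19x4 + 74x5 ≥ 320   (calcium)
  13x3 + 2x5 ≥ 8   (vitamin C)
  178x1 + 475x2 + 1x3 + 75x4 + 5x5 ≤ 786   (sodium)
  x5 ≤ 2.3
  x1, x2, x3, x4, x5 ≥ 0.
The cheapest feasible vertex uses only cheddar, bananas; cottage cheese, salmon, kidney beans are not used. Binding constraints: calcium and vitamin C.
So cheddar = 1.602 servings, bananas = 0.6154 servings.
Objective = 0.79·1.602 + 0.49·0.6154 = 1.5671.

€1.57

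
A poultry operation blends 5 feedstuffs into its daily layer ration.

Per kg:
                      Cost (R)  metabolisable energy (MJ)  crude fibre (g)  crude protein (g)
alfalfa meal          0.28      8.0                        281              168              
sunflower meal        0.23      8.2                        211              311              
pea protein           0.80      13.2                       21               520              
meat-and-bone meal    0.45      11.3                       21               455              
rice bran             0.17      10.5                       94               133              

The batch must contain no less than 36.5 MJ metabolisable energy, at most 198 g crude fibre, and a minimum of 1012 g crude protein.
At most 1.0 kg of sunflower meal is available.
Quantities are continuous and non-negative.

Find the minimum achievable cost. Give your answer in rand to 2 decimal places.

R1.06

Set it up as a linear program. Let x1 = kg of alfalfa meal, x2 = kg of sunflower meal, x3 = kg of pea protein, x4 = kg of meat-and-bone meal, x5 = kg of rice bran.
min 0.28x1 + 0.23x2 + 0.8x3 + 0.45x4 + 0.17x5 s.t.:
  8x1 + 8.2x2 + 13.2x3 + 11.3x4 + 10.5x5 ≥ 36.5   (metabolisable energy)
  281x1 + 211x2 + 21x3 + 21x4 + 94x5 ≤ 198   (crude fibre)
  168x1 + 311x2 + 520x3 + 455x4 + 133x5 ≥ 1012   (crude protein)
  x2 ≤ 1
  x1, x2, x3, x4, x5 ≥ 0.
The minimum-cost mix takes nothing from alfalfa meal, pea protein — only sunflower meal, meat-and-bone meal, rice bran. There the metabolisable energy, crude fibre, crude protein constraints are tight.
So sunflower meal = 0.06563 kg, meat-and-bone meal = 1.719 kg, rice bran = 1.575 kg.
Hence cost = 0.23·0.06563 + 0.45·1.719 + 0.17·1.575 = R1.0564.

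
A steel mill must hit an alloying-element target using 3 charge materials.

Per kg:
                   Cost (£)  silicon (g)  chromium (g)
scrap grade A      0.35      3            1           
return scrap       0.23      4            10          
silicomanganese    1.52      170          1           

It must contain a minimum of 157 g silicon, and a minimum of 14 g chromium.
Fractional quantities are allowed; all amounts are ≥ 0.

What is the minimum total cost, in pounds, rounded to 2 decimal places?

£1.66

Treat it as an LP. Let x1 = kg of scrap grade A, x2 = kg of return scrap, x3 = kg of silicomanganese.
Minimize 0.35x1 + 0.23x2 + 1.52x3 subject to:
  3x1 + 4x2 + 170x3 ≥ 157   (silicon)
  1x1 + 10x2 + 1x3 ≥ 14   (chromium)
  x1, x2, x3 ≥ 0.
The cheapest feasible vertex uses only return scrap, silicomanganese; scrap grade A is not used. Binding constraints: silicon and chromium.
So return scrap = 1.311 kg, silicomanganese = 0.8927 kg.
Cost = 0.23·1.311 + 1.52·0.8927 = 1.6584.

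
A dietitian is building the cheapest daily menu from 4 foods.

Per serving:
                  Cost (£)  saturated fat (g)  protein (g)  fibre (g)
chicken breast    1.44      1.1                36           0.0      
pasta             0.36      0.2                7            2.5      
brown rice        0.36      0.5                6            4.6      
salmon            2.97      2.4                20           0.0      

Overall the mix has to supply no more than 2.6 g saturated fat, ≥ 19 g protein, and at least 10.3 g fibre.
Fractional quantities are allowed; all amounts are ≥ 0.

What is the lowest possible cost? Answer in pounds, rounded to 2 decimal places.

This is a linear program. Let x1 = servings of chicken breast, x2 = servings of pasta, x3 = servings of brown rice, x4 = servings of salmon.
Minimise 1.44x1 + 0.36x2 + 0.36x3 + 2.97x4 s.t.:
  1.1x1 + 0.2x2 + 0.5x3 + 2.4x4 ≤ 2.6   (saturated fat)
  36x1 + 7x2 + 6x3 + 20x4 ≥ 19   (protein)
  2.5x2 + 4.6x3 ≥ 10.3   (fibre)
  x1, x2, x3, x4 ≥ 0.
At the optimum only chicken breast, brown rice are positive (pasta, salmon = 0). Binding constraints: protein and fibre.
Optimal quantities: chicken breast = 0.1546 servings, brown rice = 2.239 servings.
Cost = 1.44·0.1546 + 0.36·2.239 = 1.0287.

£1.03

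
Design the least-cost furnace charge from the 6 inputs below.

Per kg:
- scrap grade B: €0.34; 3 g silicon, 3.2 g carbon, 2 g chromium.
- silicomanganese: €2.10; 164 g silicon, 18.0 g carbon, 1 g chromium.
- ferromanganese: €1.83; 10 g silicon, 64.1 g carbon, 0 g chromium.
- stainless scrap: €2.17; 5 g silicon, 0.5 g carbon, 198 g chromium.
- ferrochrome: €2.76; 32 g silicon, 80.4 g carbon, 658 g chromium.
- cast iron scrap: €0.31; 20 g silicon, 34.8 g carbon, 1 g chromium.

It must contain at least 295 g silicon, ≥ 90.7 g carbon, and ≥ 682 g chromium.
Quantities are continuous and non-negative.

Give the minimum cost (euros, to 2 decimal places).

€6.21

Treat it as an LP. Let x1 = kg of scrap grade B, x2 = kg of silicomanganese, x3 = kg of ferromanganese, x4 = kg of stainless scrap, x5 = kg of ferrochrome, x6 = kg of cast iron scrap.
min 0.34x1 + 2.1x2 + 1.83x3 + 2.17x4 + 2.76x5 + 0.31x6 with:
  3x1 + 164x2 + 10x3 + 5x4 + 32x5 + 20x6 ≥ 295   (silicon)
  3.2x1 + 18x2 + 64.1x3 + 0.5x4 + 80.4x5 + 34.8x6 ≥ 90.7   (carbon)
  2x1 + 1x2 + 198x4 + 658x5 + 1x6 ≥ 682   (chromium)
  x1, x2, x3, x4, x5, x6 ≥ 0.
At the optimum only silicomanganese, ferrochrome are positive (scrap grade B, ferromanganese, stainless scrap, cast iron scrap = 0). The silicon and chromium requirements are met with equality.
That vertex is x2 = 1.597, x5 = 1.034.
Total cost: 2.1·1.597 + 2.76·1.034 = 6.2075.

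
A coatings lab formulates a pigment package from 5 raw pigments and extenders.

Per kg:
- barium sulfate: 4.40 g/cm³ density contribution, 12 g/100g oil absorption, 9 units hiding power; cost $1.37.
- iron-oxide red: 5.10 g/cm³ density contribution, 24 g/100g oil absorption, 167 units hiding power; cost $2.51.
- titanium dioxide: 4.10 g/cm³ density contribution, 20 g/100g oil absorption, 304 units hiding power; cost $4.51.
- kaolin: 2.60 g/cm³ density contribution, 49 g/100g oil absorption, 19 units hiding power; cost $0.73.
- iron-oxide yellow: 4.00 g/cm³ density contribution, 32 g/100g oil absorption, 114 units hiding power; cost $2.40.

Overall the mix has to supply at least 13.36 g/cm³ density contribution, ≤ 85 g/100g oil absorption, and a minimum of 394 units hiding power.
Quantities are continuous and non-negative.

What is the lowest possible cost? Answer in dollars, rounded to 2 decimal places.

This is a linear program. Let x1 = kg of barium sulfate, x2 = kg of iron-oxide red, x3 = kg of titanium dioxide, x4 = kg of kaolin, x5 = kg of iron-oxide yellow.
min 1.37x1 + 2.51x2 + 4.51x3 + 0.73x4 + 2.4x5 with:
  4.4x1 + 5.1x2 + 4.1x3 + 2.6x4 + 4x5 ≥ 13.36   (density contribution)
  12x1 + 24x2 + 20x3 + 49x4 + 32x5 ≤ 85   (oil absorption)
  9x1 + 167x2 + 304x3 + 19x4 + 114x5 ≥ 394   (hiding power)
  x1, x2, x3, x4, x5 ≥ 0.
The minimum-cost mix takes nothing from titanium dioxide, iron-oxide yellow — only barium sulfate, iron-oxide red, kaolin. There the density contribution, oil absorption, hiding power constraints are tight.
That vertex is x1 = 0.02431, x2 = 2.289, x4 = 0.6077.
Total cost: 1.37·0.02431 + 2.51·2.289 + 0.73·0.6077 = 6.2223.

$6.22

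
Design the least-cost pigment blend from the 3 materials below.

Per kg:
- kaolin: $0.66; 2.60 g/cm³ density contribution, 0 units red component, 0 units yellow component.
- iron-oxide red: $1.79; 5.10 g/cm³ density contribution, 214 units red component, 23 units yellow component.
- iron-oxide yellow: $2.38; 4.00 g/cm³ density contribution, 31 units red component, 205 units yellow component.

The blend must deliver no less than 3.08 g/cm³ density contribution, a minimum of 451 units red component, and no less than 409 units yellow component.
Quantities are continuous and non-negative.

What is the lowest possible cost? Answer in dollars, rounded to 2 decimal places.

Let x1 = kg of kaolin, x2 = kg of iron-oxide red, x3 = kg of iron-oxide yellow.
Minimize 0.66x1 + 1.79x2 + 2.38x3 s.t.:
  2.6x1 + 5.1x2 + 4x3 ≥ 3.08   (density contribution)
  214x2 + 31x3 ≥ 451   (red component)
  23x2 + 205x3 ≥ 409   (yellow component)
  x1, x2, x3 ≥ 0.
At the optimum only iron-oxide red, iron-oxide yellow are positive (kaolin = 0). The red component and yellow component requirements are met with equality.
That vertex is x2 = 1.8485, x3 = 1.7877.
Hence cost = 1.79·1.8485 + 2.38·1.7877 = $7.5635.

$7.56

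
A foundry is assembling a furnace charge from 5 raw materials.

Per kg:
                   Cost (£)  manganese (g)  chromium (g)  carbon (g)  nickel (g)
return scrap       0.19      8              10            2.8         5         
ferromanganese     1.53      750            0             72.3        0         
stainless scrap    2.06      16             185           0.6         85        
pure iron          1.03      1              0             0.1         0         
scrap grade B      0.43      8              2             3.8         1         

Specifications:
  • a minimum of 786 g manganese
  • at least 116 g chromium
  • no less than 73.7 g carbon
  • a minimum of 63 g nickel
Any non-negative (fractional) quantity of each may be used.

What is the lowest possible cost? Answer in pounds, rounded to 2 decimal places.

Let x1 = kg of return scrap, x2 = kg of ferromanganese, x3 = kg of stainless scrap, x4 = kg of pure iron, x5 = kg of scrap grade B.
Minimize 0.19x1 + 1.53x2 + 2.06x3 + 1.03x4 + 0.43x5 with:
  8x1 + 750x2 + 16x3 + 1x4 + 8x5 ≥ 786   (manganese)
  10x1 + 185x3 + 2x5 ≥ 116   (chromium)
  2.8x1 + 72.3x2 + 0.6x3 + 0.1x4 + 3.8x5 ≥ 73.7   (carbon)
  5x1 + 85x3 + 1x5 ≥ 63   (nickel)
  x1, x2, x3, x4, x5 ≥ 0.
The minimum-cost mix takes nothing from return scrap, pure iron, scrap grade B — only ferromanganese, stainless scrap. The manganese and nickel requirements are met with equality.
Solving gives x2 = 1.032, x3 = 0.7412.
Cost = 1.53·1.032 + 2.06·0.7412 = 3.1058.

£3.11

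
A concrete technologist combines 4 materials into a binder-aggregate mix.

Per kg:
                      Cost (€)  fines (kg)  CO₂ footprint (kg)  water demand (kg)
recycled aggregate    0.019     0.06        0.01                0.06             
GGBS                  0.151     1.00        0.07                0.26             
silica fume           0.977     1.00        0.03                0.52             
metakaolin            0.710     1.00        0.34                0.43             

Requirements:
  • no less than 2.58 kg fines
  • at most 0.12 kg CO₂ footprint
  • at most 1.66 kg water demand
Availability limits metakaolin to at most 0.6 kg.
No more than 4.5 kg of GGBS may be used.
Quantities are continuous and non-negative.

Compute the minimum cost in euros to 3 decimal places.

Let x1 = kg of recycled aggregate, x2 = kg of GGBS, x3 = kg of silica fume, x4 = kg of metakaolin.
Minimize 0.019x1 + 0.151x2 + 0.977x3 + 0.71x4 with:
  0.06x1 + 1x2 + 1x3 + 1x4 ≥ 2.58   (fines)
  0.01x1 + 0.07x2 + 0.03x3 + 0.34x4 ≤ 0.12   (CO₂ footprint)
  0.06x1 + 0.26x2 + 0.52x3 + 0.43x4 ≤ 1.66   (water demand)
  x4 ≤ 0.6
  x2 ≤ 4.5
  x1, x2, x3, x4 ≥ 0.
At the optimum only GGBS, silica fume are positive (recycled aggregate, metakaolin = 0). Binding constraints: fines and CO₂ footprint.
That vertex is x2 = 1.065, x3 = 1.515.
Objective = 0.151·1.065 + 0.977·1.515 = 1.64097.

€1.641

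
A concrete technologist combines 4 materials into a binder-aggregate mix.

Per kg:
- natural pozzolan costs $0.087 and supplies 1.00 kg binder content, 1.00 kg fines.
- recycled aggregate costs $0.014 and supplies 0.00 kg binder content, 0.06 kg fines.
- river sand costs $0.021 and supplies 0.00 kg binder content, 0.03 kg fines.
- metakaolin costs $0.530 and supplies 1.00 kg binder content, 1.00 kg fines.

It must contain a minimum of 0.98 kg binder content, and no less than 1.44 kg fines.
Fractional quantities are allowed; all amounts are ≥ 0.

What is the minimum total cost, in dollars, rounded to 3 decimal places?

Let x1 = kg of natural pozzolan, x2 = kg of recycled aggregate, x3 = kg of river sand, x4 = kg of metakaolin.
min 0.087x1 + 0.014x2 + 0.021x3 + 0.53x4 subject to:
  1x1 + 1x4 ≥ 0.98   (binder content)
  1x1 + 0.06x2 + 0.03x3 + 1x4 ≥ 1.44   (fines)
  x1, x2, x3, x4 ≥ 0.
The optimal basis is {natural pozzolan}; recycled aggregate, river sand, metakaolin drop out. There the fines constraint is tight.
Solving gives x1 = 1.44.
Cost = 0.087·1.44 = 0.12528.

$0.125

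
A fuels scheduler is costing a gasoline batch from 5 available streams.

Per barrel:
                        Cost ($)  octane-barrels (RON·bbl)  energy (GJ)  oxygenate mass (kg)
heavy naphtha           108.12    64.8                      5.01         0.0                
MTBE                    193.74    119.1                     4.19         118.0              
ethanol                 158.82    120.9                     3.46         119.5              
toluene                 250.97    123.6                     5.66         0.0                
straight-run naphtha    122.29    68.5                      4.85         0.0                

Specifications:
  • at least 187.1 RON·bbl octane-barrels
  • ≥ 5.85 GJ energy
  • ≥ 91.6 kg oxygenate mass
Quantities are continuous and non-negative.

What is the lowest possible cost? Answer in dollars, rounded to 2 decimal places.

Let x1 = barrels of heavy naphtha, x2 = barrels of MTBE, x3 = barrels of ethanol, x4 = barrels of toluene, x5 = barrels of straight-run naphtha.
Minimise 108.12x1 + 193.74x2 + 158.82x3 + 250.97x4 + 122.29x5 subject to:
  64.8x1 + 119.1x2 + 120.9x3 + 123.6x4 + 68.5x5 ≥ 187.1   (octane-barrels)
  5.01x1 + 4.19x2 + 3.46x3 + 5.66x4 + 4.85x5 ≥ 5.85   (energy)
  118x2 + 119.5x3 ≥ 91.6   (oxygenate mass)
  x1, x2, x3, x4, x5 ≥ 0.
The cheapest feasible vertex uses only heavy naphtha, ethanol; MTBE, toluene, straight-run naphtha are not used. The octane-barrels and energy requirements are met with equality.
Solving gives x1 = 0.15701, x3 = 1.4634.
Objective = 108.12·0.15701 + 158.82·1.4634 = 249.3931.

$249.39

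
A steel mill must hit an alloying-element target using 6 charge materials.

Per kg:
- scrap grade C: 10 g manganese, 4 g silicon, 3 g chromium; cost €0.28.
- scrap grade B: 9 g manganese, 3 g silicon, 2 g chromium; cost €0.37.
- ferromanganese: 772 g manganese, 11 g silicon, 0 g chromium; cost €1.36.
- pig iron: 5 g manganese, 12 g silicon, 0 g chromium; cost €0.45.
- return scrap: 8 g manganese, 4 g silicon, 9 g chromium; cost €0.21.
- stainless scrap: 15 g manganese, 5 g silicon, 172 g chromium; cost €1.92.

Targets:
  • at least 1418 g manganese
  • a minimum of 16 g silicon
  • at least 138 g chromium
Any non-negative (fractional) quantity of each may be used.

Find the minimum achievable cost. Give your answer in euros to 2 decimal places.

Treat it as an LP. Let x1 = kg of scrap grade C, x2 = kg of scrap grade B, x3 = kg of ferromanganese, x4 = kg of pig iron, x5 = kg of return scrap, x6 = kg of stainless scrap.
min 0.28x1 + 0.37x2 + 1.36x3 + 0.45x4 + 0.21x5 + 1.92x6 s.t.:
  10x1 + 9x2 + 772x3 + 5x4 + 8x5 + 15x6 ≥ 1418   (manganese)
  4x1 + 3x2 + 11x3 + 12x4 + 4x5 + 5x6 ≥ 16   (silicon)
  3x1 + 2x2 + 9x5 + 172x6 ≥ 138   (chromium)
  x1, x2, x3, x4, x5, x6 ≥ 0.
At the optimum only ferromanganese, stainless scrap are positive (scrap grade C, scrap grade B, pig iron, return scrap = 0). The manganese and chromium requirements are met with equality.
Optimal quantities: ferromanganese = 1.821 kg, stainless scrap = 0.8023 kg.
Total cost: 1.36·1.821 + 1.92·0.8023 = 4.0170.

€4.02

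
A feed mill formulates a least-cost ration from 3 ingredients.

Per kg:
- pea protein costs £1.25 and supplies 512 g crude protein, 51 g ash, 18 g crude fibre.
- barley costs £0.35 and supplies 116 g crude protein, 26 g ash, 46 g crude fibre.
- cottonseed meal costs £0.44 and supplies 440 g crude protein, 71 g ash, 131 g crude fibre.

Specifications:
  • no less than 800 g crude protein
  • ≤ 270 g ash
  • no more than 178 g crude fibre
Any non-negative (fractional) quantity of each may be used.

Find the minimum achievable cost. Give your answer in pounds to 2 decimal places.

£1.13

Let x1 = kg of pea protein, x2 = kg of barley, x3 = kg of cottonseed meal.
Minimise 1.25x1 + 0.35x2 + 0.44x3 with:
  512x1 + 116x2 + 440x3 ≥ 800   (crude protein)
  51x1 + 26x2 + 71x3 ≤ 270   (ash)
  18x1 + 46x2 + 131x3 ≤ 178   (crude fibre)
  x1, x2, x3 ≥ 0.
The cheapest feasible vertex uses only pea protein, cottonseed meal; barley is not used. Binding constraints: crude protein and crude fibre.
That vertex is x1 = 0.4477, x3 = 1.297.
Hence cost = 1.25·0.4477 + 0.44·1.297 = £1.1303.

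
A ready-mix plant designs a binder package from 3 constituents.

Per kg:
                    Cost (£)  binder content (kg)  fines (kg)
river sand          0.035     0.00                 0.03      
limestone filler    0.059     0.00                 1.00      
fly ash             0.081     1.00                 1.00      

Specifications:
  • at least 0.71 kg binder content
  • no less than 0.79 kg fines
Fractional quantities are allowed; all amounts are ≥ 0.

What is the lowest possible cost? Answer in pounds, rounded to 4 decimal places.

£0.0622

Let x1 = kg of river sand, x2 = kg of limestone filler, x3 = kg of fly ash.
Minimise 0.035x1 + 0.059x2 + 0.081x3 s.t.:
  1x3 ≥ 0.71   (binder content)
  0.03x1 + 1x2 + 1x3 ≥ 0.79   (fines)
  x1, x2, x3 ≥ 0.
The minimum-cost mix takes nothing from river sand — only limestone filler, fly ash. Binding constraints: binder content and fines.
Optimal quantities: limestone filler = 0.08 kg, fly ash = 0.71 kg.
Objective = 0.059·0.08 + 0.081·0.71 = 0.062230.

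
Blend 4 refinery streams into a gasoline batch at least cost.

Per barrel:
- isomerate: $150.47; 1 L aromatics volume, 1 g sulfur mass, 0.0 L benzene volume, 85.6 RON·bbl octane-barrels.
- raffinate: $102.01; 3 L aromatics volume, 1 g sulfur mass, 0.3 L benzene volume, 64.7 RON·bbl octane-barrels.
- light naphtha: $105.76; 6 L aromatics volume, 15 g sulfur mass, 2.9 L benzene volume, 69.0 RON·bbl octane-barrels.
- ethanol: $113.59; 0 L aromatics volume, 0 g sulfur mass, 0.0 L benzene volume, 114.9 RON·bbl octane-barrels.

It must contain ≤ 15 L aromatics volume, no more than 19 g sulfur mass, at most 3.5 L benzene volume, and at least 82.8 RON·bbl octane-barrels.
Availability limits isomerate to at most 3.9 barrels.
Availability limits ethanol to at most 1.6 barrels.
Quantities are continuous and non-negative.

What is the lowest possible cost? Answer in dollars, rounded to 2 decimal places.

This is a linear program. Let x1 = barrels of isomerate, x2 = barrels of raffinate, x3 = barrels of light naphtha, x4 = barrels of ethanol.
Minimise 150.47x1 + 102.01x2 + 105.76x3 + 113.59x4 subject to:
  1x1 + 3x2 + 6x3 ≤ 15   (aromatics volume)
  1x1 + 1x2 + 15x3 ≤ 19   (sulfur mass)
  0.3x2 + 2.9x3 ≤ 3.5   (benzene volume)
  85.6x1 + 64.7x2 + 69x3 + 114.9x4 ≥ 82.8   (octane-barrels)
  x1 ≤ 3.9
  x4 ≤ 1.6
  x1, x2, x3, x4 ≥ 0.
At the optimum only ethanol is positive (isomerate, raffinate, light naphtha = 0). There the octane-barrels constraint is tight.
Optimal quantities: ethanol = 0.72063 barrels.
Cost = 113.59·0.72063 = 81.8564.

$81.86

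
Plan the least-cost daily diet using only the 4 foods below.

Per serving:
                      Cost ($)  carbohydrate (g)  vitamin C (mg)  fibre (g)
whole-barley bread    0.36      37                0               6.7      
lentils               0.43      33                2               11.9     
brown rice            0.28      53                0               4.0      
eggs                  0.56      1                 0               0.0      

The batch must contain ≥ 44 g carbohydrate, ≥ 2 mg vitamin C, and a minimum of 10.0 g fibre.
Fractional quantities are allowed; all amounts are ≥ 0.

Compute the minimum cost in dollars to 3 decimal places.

Treat it as an LP. Let x1 = servings of whole-barley bread, x2 = servings of lentils, x3 = servings of brown rice, x4 = servings of eggs.
Minimise 0.36x1 + 0.43x2 + 0.28x3 + 0.56x4 subject to:
  37x1 + 33x2 + 53x3 + 1x4 ≥ 44   (carbohydrate)
  2x2 ≥ 2   (vitamin C)
  6.7x1 + 11.9x2 + 4x3 ≥ 10   (fibre)
  x1, x2, x3, x4 ≥ 0.
At the optimum only lentils, brown rice are positive (whole-barley bread, eggs = 0). There the carbohydrate and vitamin C constraints are tight.
Optimal quantities: lentils = 1 serving, brown rice = 0.2075 servings.
Total cost: 0.43·1 + 0.28·0.2075 = 0.48810.

$0.488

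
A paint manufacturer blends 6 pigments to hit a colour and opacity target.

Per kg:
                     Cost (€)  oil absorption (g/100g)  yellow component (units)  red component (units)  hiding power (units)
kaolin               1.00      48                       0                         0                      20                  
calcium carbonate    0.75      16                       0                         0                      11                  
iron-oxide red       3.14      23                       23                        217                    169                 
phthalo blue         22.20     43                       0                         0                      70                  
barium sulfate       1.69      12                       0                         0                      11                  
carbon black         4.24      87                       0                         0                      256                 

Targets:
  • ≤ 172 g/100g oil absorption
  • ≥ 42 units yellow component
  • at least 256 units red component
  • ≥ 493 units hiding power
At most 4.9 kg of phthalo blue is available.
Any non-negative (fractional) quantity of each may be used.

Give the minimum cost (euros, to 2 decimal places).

€8.79

This is a linear program. Let x1 = kg of kaolin, x2 = kg of calcium carbonate, x3 = kg of iron-oxide red, x4 = kg of phthalo blue, x5 = kg of barium sulfate, x6 = kg of carbon black.
min 1x1 + 0.75x2 + 3.14x3 + 22.2x4 + 1.69x5 + 4.24x6 s.t.:
  48x1 + 16x2 + 23x3 + 43x4 + 12x5 + 87x6 ≤ 172   (oil absorption)
  23x3 ≥ 42   (yellow component)
  217x3 ≥ 256   (red component)
  20x1 + 11x2 + 169x3 + 70x4 + 11x5 + 256x6 ≥ 493   (hiding power)
  x4 ≤ 4.9
  x1, x2, x3, x4, x5, x6 ≥ 0.
The optimal basis is {iron-oxide red, carbon black}; kaolin, calcium carbonate, phthalo blue, barium sulfate drop out. Binding constraints: yellow component and hiding power.
So iron-oxide red = 1.826 kg, carbon black = 0.7203 kg.
Cost = 3.14·1.826 + 4.24·0.7203 = 8.7877.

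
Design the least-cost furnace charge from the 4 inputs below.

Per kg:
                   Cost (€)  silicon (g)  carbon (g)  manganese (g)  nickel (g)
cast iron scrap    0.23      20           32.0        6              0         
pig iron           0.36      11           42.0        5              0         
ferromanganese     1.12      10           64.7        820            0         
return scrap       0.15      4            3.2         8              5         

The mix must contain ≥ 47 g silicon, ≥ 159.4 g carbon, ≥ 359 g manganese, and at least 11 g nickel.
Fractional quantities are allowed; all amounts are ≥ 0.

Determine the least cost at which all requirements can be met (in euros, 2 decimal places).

Treat it as an LP. Let x1 = kg of cast iron scrap, x2 = kg of pig iron, x3 = kg of ferromanganese, x4 = kg of return scrap.
Minimize 0.23x1 + 0.36x2 + 1.12x3 + 0.15x4 s.t.:
  20x1 + 11x2 + 10x3 + 4x4 ≥ 47   (silicon)
  32x1 + 42x2 + 64.7x3 + 3.2x4 ≥ 159.4   (carbon)
  6x1 + 5x2 + 820x3 + 8x4 ≥ 359   (manganese)
  5x4 ≥ 11   (nickel)
  x1, x2, x3, x4 ≥ 0.
The minimum-cost mix takes nothing from pig iron — only cast iron scrap, ferromanganese, return scrap. There the carbon, manganese, nickel constraints are tight.
So cast iron scrap = 3.978 kg, ferromanganese = 0.3872 kg, return scrap = 2.2 kg.
Hence cost = 0.23·3.978 + 1.12·0.3872 + 0.15·2.2 = €1.6786.

€1.68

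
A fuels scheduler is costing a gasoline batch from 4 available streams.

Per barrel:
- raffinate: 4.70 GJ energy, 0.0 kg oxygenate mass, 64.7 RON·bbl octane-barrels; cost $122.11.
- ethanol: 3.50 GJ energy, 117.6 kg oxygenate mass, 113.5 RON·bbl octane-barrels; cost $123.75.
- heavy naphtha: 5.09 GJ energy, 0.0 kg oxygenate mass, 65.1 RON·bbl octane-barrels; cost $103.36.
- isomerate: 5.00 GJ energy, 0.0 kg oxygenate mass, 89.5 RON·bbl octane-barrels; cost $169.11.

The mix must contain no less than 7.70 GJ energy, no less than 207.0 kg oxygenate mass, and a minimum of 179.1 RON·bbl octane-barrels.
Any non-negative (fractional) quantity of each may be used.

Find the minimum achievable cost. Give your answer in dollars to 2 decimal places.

Let x1 = barrels of raffinate, x2 = barrels of ethanol, x3 = barrels of heavy naphtha, x4 = barrels of isomerate.
Minimise 122.11x1 + 123.75x2 + 103.36x3 + 169.11x4 subject to:
  4.7x1 + 3.5x2 + 5.09x3 + 5x4 ≥ 7.7   (energy)
  117.6x2 ≥ 207   (oxygenate mass)
  64.7x1 + 113.5x2 + 65.1x3 + 89.5x4 ≥ 179.1   (octane-barrels)
  x1, x2, x3, x4 ≥ 0.
The cheapest feasible vertex uses only ethanol, heavy naphtha; raffinate, isomerate are not used. The energy and oxygenate mass requirements are met with equality.
That vertex is x2 = 1.7602, x3 = 0.30241.
Total cost: 123.75·1.7602 + 103.36·0.30241 = 249.0818.

$249.08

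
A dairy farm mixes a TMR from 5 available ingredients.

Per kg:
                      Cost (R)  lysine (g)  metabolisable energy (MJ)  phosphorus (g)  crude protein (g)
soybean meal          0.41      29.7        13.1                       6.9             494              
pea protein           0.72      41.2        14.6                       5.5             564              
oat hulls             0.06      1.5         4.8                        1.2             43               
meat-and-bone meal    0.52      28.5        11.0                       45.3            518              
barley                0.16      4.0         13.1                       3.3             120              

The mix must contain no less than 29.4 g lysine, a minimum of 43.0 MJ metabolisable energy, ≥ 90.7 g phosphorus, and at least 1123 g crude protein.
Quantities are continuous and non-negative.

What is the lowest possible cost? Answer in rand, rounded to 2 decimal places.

Set it up as a linear program. Let x1 = kg of soybean meal, x2 = kg of pea protein, x3 = kg of oat hulls, x4 = kg of meat-and-bone meal, x5 = kg of barley.
Minimize 0.41x1 + 0.72x2 + 0.06x3 + 0.52x4 + 0.16x5 subject to:
  29.7x1 + 41.2x2 + 1.5x3 + 28.5x4 + 4x5 ≥ 29.4   (lysine)
  13.1x1 + 14.6x2 + 4.8x3 + 11x4 + 13.1x5 ≥ 43   (metabolisable energy)
  6.9x1 + 5.5x2 + 1.2x3 + 45.3x4 + 3.3x5 ≥ 90.7   (phosphorus)
  494x1 + 564x2 + 43x3 + 518x4 + 120x5 ≥ 1123   (crude protein)
  x1, x2, x3, x4, x5 ≥ 0.
The optimal basis is {meat-and-bone meal, barley}; soybean meal, pea protein, oat hulls drop out. The metabolisable energy and phosphorus requirements are met with equality.
That vertex is x4 = 1.878, x5 = 1.706.
Cost = 0.52·1.878 + 0.16·1.706 = 1.2495.

R1.25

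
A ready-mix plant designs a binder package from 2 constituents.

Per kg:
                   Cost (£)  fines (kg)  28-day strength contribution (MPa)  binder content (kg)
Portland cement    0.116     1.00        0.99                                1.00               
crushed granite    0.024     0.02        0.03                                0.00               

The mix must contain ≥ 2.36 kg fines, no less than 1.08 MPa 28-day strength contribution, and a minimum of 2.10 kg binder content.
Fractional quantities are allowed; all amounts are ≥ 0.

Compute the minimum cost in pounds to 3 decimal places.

£0.274

Set it up as a linear program. Let x1 = kg of Portland cement, x2 = kg of crushed granite.
min 0.116x1 + 0.024x2 s.t.:
  1x1 + 0.02x2 ≥ 2.36   (fines)
  0.99x1 + 0.03x2 ≥ 1.08   (28-day strength contribution)
  1x1 ≥ 2.1   (binder content)
  x1, x2 ≥ 0.
At the optimum only Portland cement is positive (crushed granite = 0). There the fines constraint is tight.
So Portland cement = 2.36 kg.
Hence cost = 0.116·2.36 = £0.27376.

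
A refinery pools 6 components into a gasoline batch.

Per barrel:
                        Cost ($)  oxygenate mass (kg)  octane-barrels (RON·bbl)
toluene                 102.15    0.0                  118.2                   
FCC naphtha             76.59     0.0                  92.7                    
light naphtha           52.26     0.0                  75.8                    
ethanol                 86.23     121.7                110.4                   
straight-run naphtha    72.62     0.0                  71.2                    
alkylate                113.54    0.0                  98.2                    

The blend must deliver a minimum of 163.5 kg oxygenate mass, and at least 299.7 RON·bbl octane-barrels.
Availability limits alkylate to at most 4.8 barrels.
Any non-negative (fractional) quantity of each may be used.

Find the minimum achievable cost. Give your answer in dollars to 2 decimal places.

$220.22

Treat it as an LP. Let x1 = barrels of toluene, x2 = barrels of FCC naphtha, x3 = barrels of light naphtha, x4 = barrels of ethanol, x5 = barrels of straight-run naphtha, x6 = barrels of alkylate.
Minimise 102.15x1 + 76.59x2 + 52.26x3 + 86.23x4 + 72.62x5 + 113.54x6 s.t.:
  121.7x4 ≥ 163.5   (oxygenate mass)
  118.2x1 + 92.7x2 + 75.8x3 + 110.4x4 + 71.2x5 + 98.2x6 ≥ 299.7   (octane-barrels)
  x6 ≤ 4.8
  x1, x2, x3, x4, x5, x6 ≥ 0.
The optimal basis is {light naphtha, ethanol}; toluene, FCC naphtha, straight-run naphtha, alkylate drop out. Binding constraints: oxygenate mass and octane-barrels.
Optimal quantities: light naphtha = 1.9971 barrels, ethanol = 1.3435 barrels.
Hence cost = 52.26·1.9971 + 86.23·1.3435 = $220.2185.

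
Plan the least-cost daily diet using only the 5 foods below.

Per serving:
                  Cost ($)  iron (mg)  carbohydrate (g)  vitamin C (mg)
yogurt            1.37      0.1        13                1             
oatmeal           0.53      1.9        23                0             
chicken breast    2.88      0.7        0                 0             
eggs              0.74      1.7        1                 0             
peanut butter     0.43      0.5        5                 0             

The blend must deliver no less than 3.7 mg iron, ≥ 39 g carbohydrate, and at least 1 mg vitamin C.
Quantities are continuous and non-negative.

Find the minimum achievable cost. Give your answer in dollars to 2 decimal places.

Let x1 = servings of yogurt, x2 = servings of oatmeal, x3 = servings of chicken breast, x4 = servings of eggs, x5 = servings of peanut butter.
Minimize 1.37x1 + 0.53x2 + 2.88x3 + 0.74x4 + 0.43x5 subject to:
  0.1x1 + 1.9x2 + 0.7x3 + 1.7x4 + 0.5x5 ≥ 3.7   (iron)
  13x1 + 23x2 + 1x4 + 5x5 ≥ 39   (carbohydrate)
  1x1 ≥ 1   (vitamin C)
  x1, x2, x3, x4, x5 ≥ 0.
The optimal basis is {yogurt, oatmeal}; chicken breast, eggs, peanut butter drop out. There the iron and vitamin C constraints are tight.
That vertex is x1 = 1, x2 = 1.895.
Hence cost = 1.37·1 + 0.53·1.895 = $2.3744.

$2.37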